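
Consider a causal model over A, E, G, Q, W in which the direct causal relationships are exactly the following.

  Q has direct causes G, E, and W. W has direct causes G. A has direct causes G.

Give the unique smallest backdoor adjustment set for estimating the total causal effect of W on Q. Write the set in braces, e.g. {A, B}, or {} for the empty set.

Variables eligible for adjustment (non-descendants of W, excluding W and Q): {A, E, G}.
Backdoor paths from W to Q:
  P1: W <- G -> Q
The empty set is not sufficient: P1 (W <- G -> Q) has no collider blocking it and no conditioned non-collider, so it is open.
Try {G}:
  P1: blocked at fork node G ∈ conditioning set.
{G} contains no descendant of W and blocks every backdoor path.
No other singleton works — e.g. {A} leaves P1 open — so {G} is the unique smallest valid adjustment set.

{G}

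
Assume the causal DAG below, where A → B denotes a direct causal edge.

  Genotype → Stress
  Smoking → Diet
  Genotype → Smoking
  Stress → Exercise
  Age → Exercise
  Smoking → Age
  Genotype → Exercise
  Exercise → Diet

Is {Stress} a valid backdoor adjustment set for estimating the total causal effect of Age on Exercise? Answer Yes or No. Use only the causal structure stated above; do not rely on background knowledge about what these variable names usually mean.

No

Backdoor paths from Age to Exercise (paths whose first edge points into Age):
  P1: Age <- Smoking <- Genotype -> Stress -> Exercise
  P2: Age <- Smoking <- Genotype -> Exercise
  P3: Age <- Smoking -> Diet <- Exercise
Condition 1 (no descendant of Age in the set): holds — descendants of Age are {Diet, Exercise}; none are in {Stress}.
Condition 2 (every backdoor path blocked by {Stress}):
  P1: blocked at chain node Stress ∈ conditioning set.
  P2: open — no interior node is in the conditioning set.
  P3: blocked at collider Diet (neither it nor any descendant is in the conditioning set).
{Stress} does not satisfy the backdoor criterion.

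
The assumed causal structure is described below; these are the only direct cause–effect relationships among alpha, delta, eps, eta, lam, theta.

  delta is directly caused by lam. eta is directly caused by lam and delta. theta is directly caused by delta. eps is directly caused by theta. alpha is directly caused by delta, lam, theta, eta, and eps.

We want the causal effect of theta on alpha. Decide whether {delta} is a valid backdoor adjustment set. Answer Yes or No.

Backdoor paths from theta to alpha (paths whose first edge points into theta):
  P1: theta <- delta <- lam -> eta -> alpha
  P2: theta <- delta <- lam -> alpha
  P3: theta <- delta -> eta <- lam -> alpha
  P4: theta <- delta -> eta -> alpha
  P5: theta <- delta -> alpha
Condition 1 (no descendant of theta in the set): holds — descendants of theta are {alpha, eps}; none are in {delta}.
Condition 2 (every backdoor path blocked by {delta}):
  P1: blocked at chain node delta ∈ conditioning set.
  P2: blocked at chain node delta ∈ conditioning set.
  P3: blocked at fork node delta ∈ conditioning set.
  P4: blocked at fork node delta ∈ conditioning set.
  P5: blocked at fork node delta ∈ conditioning set.
{delta} satisfies the backdoor criterion.

Yes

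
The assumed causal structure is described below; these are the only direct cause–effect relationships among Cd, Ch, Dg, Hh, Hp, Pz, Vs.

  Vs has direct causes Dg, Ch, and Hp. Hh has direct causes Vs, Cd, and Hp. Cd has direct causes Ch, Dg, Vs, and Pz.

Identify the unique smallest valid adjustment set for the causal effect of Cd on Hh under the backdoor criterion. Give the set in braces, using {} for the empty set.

{Hp, Vs}

Variables eligible for adjustment (non-descendants of Cd, excluding Cd and Hh): {Ch, Dg, Hp, Pz, Vs}.
Backdoor paths from Cd to Hh:
  P1: Cd <- Dg -> Vs <- Hp -> Hh
  P2: Cd <- Dg -> Vs -> Hh
  P3: Cd <- Ch -> Vs <- Hp -> Hh
  P4: Cd <- Ch -> Vs -> Hh
  P5: Cd <- Vs <- Hp -> Hh
  P6: Cd <- Vs -> Hh
The empty set is not sufficient: P2 (Cd <- Dg -> Vs -> Hh) has no collider blocking it and no conditioned non-collider, so it is open.
Try {Hp, Vs}:
  P1: blocked at fork node Hp ∈ conditioning set.
  P2: blocked at chain node Vs ∈ conditioning set.
  P3: blocked at fork node Hp ∈ conditioning set.
  P4: blocked at chain node Vs ∈ conditioning set.
  P5: blocked at chain node Vs ∈ conditioning set.
  P6: blocked at fork node Vs ∈ conditioning set.
{Hp, Vs} contains no descendant of Cd and blocks every backdoor path.
Every element of {Hp, Vs} is needed (dropping Hp leaves P1 open; dropping Vs leaves P2 open), so no proper subset is valid.
Among all size-2 subsets of the eligible variables, only {Hp, Vs} blocks every backdoor path, so it is the unique smallest valid adjustment set.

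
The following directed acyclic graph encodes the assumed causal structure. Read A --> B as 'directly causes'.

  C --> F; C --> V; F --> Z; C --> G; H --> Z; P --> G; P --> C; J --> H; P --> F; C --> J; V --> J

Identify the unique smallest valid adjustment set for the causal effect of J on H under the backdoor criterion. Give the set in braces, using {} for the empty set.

Variables eligible for adjustment (non-descendants of J, excluding J and H): {C, F, G, P, V}.
Backdoor paths from J to H:
  P1: J <- C <- P -> F -> Z <- H
  P2: J <- C -> F -> Z <- H
  P3: J <- C -> G <- P -> F -> Z <- H
  P4: J <- V <- C <- P -> F -> Z <- H
  P5: J <- V <- C -> F -> Z <- H
  P6: J <- V <- C -> G <- P -> F -> Z <- H
Each backdoor path contains an unconditioned collider, so every path is already blocked with the empty conditioning set:
  P1: blocked at collider Z (neither it nor any descendant is in the conditioning set).
  P2: blocked at collider Z (neither it nor any descendant is in the conditioning set).
  P3: blocked at collider G (neither it nor any descendant is in the conditioning set).
  P4: blocked at collider Z (neither it nor any descendant is in the conditioning set).
  P5: blocked at collider Z (neither it nor any descendant is in the conditioning set).
  P6: blocked at collider G (neither it nor any descendant is in the conditioning set).
The empty set is therefore the unique smallest valid set.

{}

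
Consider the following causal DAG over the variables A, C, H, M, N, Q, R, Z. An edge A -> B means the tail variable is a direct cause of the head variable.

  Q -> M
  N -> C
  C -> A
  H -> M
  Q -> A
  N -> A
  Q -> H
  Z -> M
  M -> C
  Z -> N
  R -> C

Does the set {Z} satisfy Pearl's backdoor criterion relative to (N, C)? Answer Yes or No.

Backdoor paths from N to C (paths whose first edge points into N):
  P1: N <- Z -> M <- Q -> A <- C
  P2: N <- Z -> M <- H <- Q -> A <- C
  P3: N <- Z -> M -> C
Condition 1 (no descendant of N in the set): holds — descendants of N are {A, C}; none are in {Z}.
Condition 2 (every backdoor path blocked by {Z}):
  P1: blocked at fork node Z ∈ conditioning set.
  P2: blocked at fork node Z ∈ conditioning set.
  P3: blocked at fork node Z ∈ conditioning set.
{Z} satisfies the backdoor criterion.

Yes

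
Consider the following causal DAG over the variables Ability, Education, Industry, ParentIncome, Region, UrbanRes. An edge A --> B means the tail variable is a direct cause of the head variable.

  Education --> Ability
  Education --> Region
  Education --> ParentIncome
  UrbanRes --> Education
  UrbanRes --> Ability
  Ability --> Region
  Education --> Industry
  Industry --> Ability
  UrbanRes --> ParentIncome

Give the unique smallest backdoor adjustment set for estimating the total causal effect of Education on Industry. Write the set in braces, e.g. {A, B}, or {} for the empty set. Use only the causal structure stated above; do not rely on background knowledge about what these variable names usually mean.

{}

Variables eligible for adjustment (non-descendants of Education, excluding Education and Industry): {UrbanRes}.
Backdoor paths from Education to Industry:
  P1: Education <- UrbanRes -> Ability <- Industry
Each backdoor path contains an unconditioned collider, so every path is already blocked with the empty conditioning set:
  P1: blocked at collider Ability (neither it nor any descendant is in the conditioning set).
The empty set is therefore the unique smallest valid set.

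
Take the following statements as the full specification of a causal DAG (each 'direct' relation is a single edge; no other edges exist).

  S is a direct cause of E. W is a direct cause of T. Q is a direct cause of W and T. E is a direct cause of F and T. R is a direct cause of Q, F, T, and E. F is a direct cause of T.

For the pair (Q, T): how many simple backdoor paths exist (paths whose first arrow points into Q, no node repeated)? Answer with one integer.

5

A backdoor path from Q to T is any simple undirected path whose first edge points into Q (i.e. leaves Q via a parent).
Parents of Q: {R}.
Enumerating:
  P1: Q <- R -> E -> F -> T
  P2: Q <- R -> E -> T
  P3: Q <- R -> F <- E -> T
  P4: Q <- R -> F -> T
  P5: Q <- R -> T
That exhausts the simple backdoor paths. Count: 5.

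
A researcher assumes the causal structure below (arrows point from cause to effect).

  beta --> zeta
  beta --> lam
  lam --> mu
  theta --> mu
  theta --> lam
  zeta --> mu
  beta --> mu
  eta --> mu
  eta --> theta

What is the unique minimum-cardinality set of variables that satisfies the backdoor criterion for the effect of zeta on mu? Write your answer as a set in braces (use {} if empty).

Variables eligible for adjustment (non-descendants of zeta, excluding zeta and mu): {beta, eta, lam, theta}.
Backdoor paths from zeta to mu:
  P1: zeta <- beta -> lam <- theta <- eta -> mu
  P2: zeta <- beta -> lam <- theta -> mu
  P3: zeta <- beta -> lam -> mu
  P4: zeta <- beta -> mu
The empty set is not sufficient: P3 (zeta <- beta -> lam -> mu) has no collider blocking it and no conditioned non-collider, so it is open.
Try {beta}:
  P1: blocked at fork node beta ∈ conditioning set.
  P2: blocked at fork node beta ∈ conditioning set.
  P3: blocked at fork node beta ∈ conditioning set.
  P4: blocked at fork node beta ∈ conditioning set.
{beta} contains no descendant of zeta and blocks every backdoor path.
No other singleton works — e.g. {eta} leaves P3 open — so {beta} is the unique smallest valid adjustment set.

{beta}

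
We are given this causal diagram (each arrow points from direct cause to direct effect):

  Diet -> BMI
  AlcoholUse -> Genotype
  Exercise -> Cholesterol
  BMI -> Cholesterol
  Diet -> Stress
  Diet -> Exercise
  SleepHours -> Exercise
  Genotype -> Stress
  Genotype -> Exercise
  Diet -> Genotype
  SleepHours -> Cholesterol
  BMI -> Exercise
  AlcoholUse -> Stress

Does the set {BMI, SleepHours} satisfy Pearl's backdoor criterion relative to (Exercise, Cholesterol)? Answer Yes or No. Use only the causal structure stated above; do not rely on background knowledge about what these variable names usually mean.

Backdoor paths from Exercise to Cholesterol (paths whose first edge points into Exercise):
  P1: Exercise <- Diet -> BMI -> Cholesterol
  P2: Exercise <- BMI -> Cholesterol
  P3: Exercise <- SleepHours -> Cholesterol
  P4: Exercise <- Genotype <- Diet -> BMI -> Cholesterol
  P5: Exercise <- Genotype <- AlcoholUse -> Stress <- Diet -> BMI -> Cholesterol
  P6: Exercise <- Genotype -> Stress <- Diet -> BMI -> Cholesterol
Condition 1 (no descendant of Exercise in the set): holds — descendants of Exercise are {Cholesterol}; none are in {BMI, SleepHours}.
Condition 2 (every backdoor path blocked by {BMI, SleepHours}):
  P1: blocked at chain node BMI ∈ conditioning set.
  P2: blocked at fork node BMI ∈ conditioning set.
  P3: blocked at fork node SleepHours ∈ conditioning set.
  P4: blocked at chain node BMI ∈ conditioning set.
  P5: blocked at collider Stress (neither it nor any descendant is in the conditioning set).
  P6: blocked at collider Stress (neither it nor any descendant is in the conditioning set).
{BMI, SleepHours} satisfies the backdoor criterion.

Yes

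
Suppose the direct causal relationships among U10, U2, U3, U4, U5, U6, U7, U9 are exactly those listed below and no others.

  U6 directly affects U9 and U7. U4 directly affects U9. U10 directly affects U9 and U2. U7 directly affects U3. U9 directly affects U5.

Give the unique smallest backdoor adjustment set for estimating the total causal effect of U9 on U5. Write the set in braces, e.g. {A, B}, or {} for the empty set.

Variables eligible for adjustment (non-descendants of U9, excluding U9 and U5): {U10, U2, U3, U4, U6, U7}.
Backdoor paths from U9 to U5:
  (none)
With no backdoor paths the empty set already satisfies the criterion, and it is trivially minimal.

{}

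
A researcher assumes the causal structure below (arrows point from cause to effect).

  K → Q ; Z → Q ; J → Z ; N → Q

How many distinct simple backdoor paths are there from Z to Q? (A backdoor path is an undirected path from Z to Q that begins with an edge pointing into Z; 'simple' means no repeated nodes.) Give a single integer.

0

A backdoor path from Z to Q is any simple undirected path whose first edge points into Z (i.e. leaves Z via a parent).
Parents of Z: {J}.
No simple path from any parent of Z reaches Q without revisiting Z, so there are no backdoor paths.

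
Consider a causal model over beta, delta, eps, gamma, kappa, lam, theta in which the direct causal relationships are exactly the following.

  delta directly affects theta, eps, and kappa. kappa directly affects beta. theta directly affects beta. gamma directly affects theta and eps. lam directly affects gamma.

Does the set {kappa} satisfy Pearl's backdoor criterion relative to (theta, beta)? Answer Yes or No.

Backdoor paths from theta to beta (paths whose first edge points into theta):
  P1: theta <- delta -> kappa -> beta
  P2: theta <- gamma -> eps <- delta -> kappa -> beta
Condition 1 (no descendant of theta in the set): holds — descendants of theta are {beta}; none are in {kappa}.
Condition 2 (every backdoor path blocked by {kappa}):
  P1: blocked at chain node kappa ∈ conditioning set.
  P2: blocked at collider eps (neither it nor any descendant is in the conditioning set).
{kappa} satisfies the backdoor criterion.

Yes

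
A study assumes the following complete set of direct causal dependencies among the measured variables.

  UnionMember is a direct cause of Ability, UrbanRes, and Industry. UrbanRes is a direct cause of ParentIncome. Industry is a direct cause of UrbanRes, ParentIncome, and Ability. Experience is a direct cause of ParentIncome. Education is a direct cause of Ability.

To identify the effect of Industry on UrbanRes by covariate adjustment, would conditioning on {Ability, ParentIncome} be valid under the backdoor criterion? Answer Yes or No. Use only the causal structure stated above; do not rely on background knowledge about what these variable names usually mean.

Backdoor paths from Industry to UrbanRes (paths whose first edge points into Industry):
  P1: Industry <- UnionMember -> UrbanRes
Condition 1 (no descendant of Industry in the set): FAILS — Ability and ParentIncome are descendants of Industry.
Condition 2 (every backdoor path blocked by {Ability, ParentIncome}):
  P1: open — no interior node is in the conditioning set.
{Ability, ParentIncome} does not satisfy the backdoor criterion.

No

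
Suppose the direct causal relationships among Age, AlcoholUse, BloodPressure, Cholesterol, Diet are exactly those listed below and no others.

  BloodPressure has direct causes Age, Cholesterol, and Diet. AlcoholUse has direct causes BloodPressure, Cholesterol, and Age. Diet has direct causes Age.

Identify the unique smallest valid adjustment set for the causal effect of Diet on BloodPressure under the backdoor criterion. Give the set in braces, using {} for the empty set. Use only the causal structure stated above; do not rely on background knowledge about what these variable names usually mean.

Variables eligible for adjustment (non-descendants of Diet, excluding Diet and BloodPressure): {Age, Cholesterol}.
Backdoor paths from Diet to BloodPressure:
  P1: Diet <- Age -> BloodPressure
  P2: Diet <- Age -> AlcoholUse <- Cholesterol -> BloodPressure
  P3: Diet <- Age -> AlcoholUse <- BloodPressure
The empty set is not sufficient: P1 (Diet <- Age -> BloodPressure) has no collider blocking it and no conditioned non-collider, so it is open.
Try {Age}:
  P1: blocked at fork node Age ∈ conditioning set.
  P2: blocked at fork node Age ∈ conditioning set.
  P3: blocked at fork node Age ∈ conditioning set.
{Age} contains no descendant of Diet and blocks every backdoor path.
No other singleton works — e.g. {Cholesterol} leaves P1 open — so {Age} is the unique smallest valid adjustment set.

{Age}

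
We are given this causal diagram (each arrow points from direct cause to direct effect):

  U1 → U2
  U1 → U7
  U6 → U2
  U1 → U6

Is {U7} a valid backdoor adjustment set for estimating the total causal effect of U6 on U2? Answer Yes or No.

Backdoor paths from U6 to U2 (paths whose first edge points into U6):
  P1: U6 <- U1 -> U2
Condition 1 (no descendant of U6 in the set): holds — descendants of U6 are {U2}; none are in {U7}.
Condition 2 (every backdoor path blocked by {U7}):
  P1: open — no interior node is in the conditioning set.
{U7} does not satisfy the backdoor criterion.

No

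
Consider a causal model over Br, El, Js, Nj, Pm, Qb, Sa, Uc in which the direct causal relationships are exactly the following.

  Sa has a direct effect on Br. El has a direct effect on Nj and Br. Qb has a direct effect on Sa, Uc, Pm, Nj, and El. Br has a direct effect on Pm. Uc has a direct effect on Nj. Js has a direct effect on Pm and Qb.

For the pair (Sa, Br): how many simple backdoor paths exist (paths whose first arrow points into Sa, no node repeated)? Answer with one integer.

A backdoor path from Sa to Br is any simple undirected path whose first edge points into Sa (i.e. leaves Sa via a parent).
Parents of Sa: {Qb}.
Enumerating:
  P1: Sa <- Qb <- Js -> Pm <- Br
  P2: Sa <- Qb -> El -> Br
  P3: Sa <- Qb -> Pm <- Br
  P4: Sa <- Qb -> Uc -> Nj <- El -> Br
  P5: Sa <- Qb -> Nj <- El -> Br
That exhausts the simple backdoor paths. Count: 5.

5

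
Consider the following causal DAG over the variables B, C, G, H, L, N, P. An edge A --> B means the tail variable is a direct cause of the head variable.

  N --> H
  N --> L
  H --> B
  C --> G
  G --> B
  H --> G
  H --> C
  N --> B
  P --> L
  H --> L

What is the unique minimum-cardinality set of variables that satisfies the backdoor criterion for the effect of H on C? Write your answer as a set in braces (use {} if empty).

Variables eligible for adjustment (non-descendants of H, excluding H and C): {N, P}.
Backdoor paths from H to C:
  P1: H <- N -> B <- G <- C
Each backdoor path contains an unconditioned collider, so every path is already blocked with the empty conditioning set:
  P1: blocked at collider B (neither it nor any descendant is in the conditioning set).
The empty set is therefore the unique smallest valid set.

{}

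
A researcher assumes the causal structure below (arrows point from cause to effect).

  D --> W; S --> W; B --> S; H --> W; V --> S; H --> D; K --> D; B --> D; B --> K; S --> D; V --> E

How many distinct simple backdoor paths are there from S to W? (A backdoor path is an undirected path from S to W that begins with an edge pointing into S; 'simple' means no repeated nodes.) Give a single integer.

4

A backdoor path from S to W is any simple undirected path whose first edge points into S (i.e. leaves S via a parent).
Parents of S: {B, V}.
Enumerating:
  P1: S <- B -> K -> D <- H -> W
  P2: S <- B -> K -> D -> W
  P3: S <- B -> D <- H -> W
  P4: S <- B -> D -> W
That exhausts the simple backdoor paths. Count: 4.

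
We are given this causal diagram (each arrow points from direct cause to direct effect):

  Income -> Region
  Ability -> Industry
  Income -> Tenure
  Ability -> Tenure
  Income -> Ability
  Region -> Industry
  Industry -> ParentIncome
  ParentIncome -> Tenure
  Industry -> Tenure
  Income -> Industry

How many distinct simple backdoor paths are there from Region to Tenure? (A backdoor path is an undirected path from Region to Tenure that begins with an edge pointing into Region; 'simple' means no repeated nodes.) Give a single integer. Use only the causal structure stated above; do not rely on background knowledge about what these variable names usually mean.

7

A backdoor path from Region to Tenure is any simple undirected path whose first edge points into Region (i.e. leaves Region via a parent).
Parents of Region: {Income}.
Enumerating:
  P1: Region <- Income -> Ability -> Industry -> ParentIncome -> Tenure
  P2: Region <- Income -> Ability -> Industry -> Tenure
  P3: Region <- Income -> Ability -> Tenure
  P4: Region <- Income -> Industry <- Ability -> Tenure
  P5: Region <- Income -> Industry -> ParentIncome -> Tenure
  P6: Region <- Income -> Industry -> Tenure
  P7: Region <- Income -> Tenure
That exhausts the simple backdoor paths. Count: 7.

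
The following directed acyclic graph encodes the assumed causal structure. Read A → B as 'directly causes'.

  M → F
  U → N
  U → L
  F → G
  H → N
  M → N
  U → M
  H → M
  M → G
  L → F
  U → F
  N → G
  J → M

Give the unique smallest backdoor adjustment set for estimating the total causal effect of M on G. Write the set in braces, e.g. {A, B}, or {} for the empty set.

{H, U}

Variables eligible for adjustment (non-descendants of M, excluding M and G): {H, J, L, U}.
Backdoor paths from M to G:
  P1: M <- U -> L -> F -> G
  P2: M <- U -> N -> G
  P3: M <- U -> F -> G
  P4: M <- H -> N <- U -> L -> F -> G
  P5: M <- H -> N <- U -> F -> G
  P6: M <- H -> N -> G
The empty set is not sufficient: P1 (M <- U -> L -> F -> G) has no collider blocking it and no conditioned non-collider, so it is open.
Try {H, U}:
  P1: blocked at fork node U ∈ conditioning set.
  P2: blocked at fork node U ∈ conditioning set.
  P3: blocked at fork node U ∈ conditioning set.
  P4: blocked at fork node H ∈ conditioning set.
  P5: blocked at fork node H ∈ conditioning set.
  P6: blocked at fork node H ∈ conditioning set.
{H, U} contains no descendant of M and blocks every backdoor path.
Every element of {H, U} is needed (dropping H leaves P6 open; dropping U leaves P1 open), so no proper subset is valid.
Among all size-2 subsets of the eligible variables, only {H, U} blocks every backdoor path, so it is the unique smallest valid adjustment set.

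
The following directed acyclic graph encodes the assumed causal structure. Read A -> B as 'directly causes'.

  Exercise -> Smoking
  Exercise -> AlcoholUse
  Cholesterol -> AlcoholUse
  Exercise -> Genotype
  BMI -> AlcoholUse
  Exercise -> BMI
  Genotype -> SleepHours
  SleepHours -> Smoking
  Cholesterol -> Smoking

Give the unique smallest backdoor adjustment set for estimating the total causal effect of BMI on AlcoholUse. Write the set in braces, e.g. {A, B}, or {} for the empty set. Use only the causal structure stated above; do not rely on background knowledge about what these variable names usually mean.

{Exercise}

Variables eligible for adjustment (non-descendants of BMI, excluding BMI and AlcoholUse): {Cholesterol, Exercise, Genotype, SleepHours, Smoking}.
Backdoor paths from BMI to AlcoholUse:
  P1: BMI <- Exercise -> Genotype -> SleepHours -> Smoking <- Cholesterol -> AlcoholUse
  P2: BMI <- Exercise -> AlcoholUse
  P3: BMI <- Exercise -> Smoking <- Cholesterol -> AlcoholUse
The empty set is not sufficient: P2 (BMI <- Exercise -> AlcoholUse) has no collider blocking it and no conditioned non-collider, so it is open.
Try {Exercise}:
  P1: blocked at fork node Exercise ∈ conditioning set.
  P2: blocked at fork node Exercise ∈ conditioning set.
  P3: blocked at fork node Exercise ∈ conditioning set.
{Exercise} contains no descendant of BMI and blocks every backdoor path.
No other singleton works — e.g. {Genotype} leaves P2 open — so {Exercise} is the unique smallest valid adjustment set.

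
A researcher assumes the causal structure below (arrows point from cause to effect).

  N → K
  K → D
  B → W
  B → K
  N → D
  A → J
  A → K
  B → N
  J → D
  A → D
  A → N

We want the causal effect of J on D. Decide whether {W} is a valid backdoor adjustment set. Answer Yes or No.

No

Backdoor paths from J to D (paths whose first edge points into J):
  P1: J <- A -> N <- B -> K -> D
  P2: J <- A -> N -> K -> D
  P3: J <- A -> N -> D
  P4: J <- A -> K <- B -> N -> D
  P5: J <- A -> K <- N -> D
  P6: J <- A -> K -> D
  P7: J <- A -> D
Condition 1 (no descendant of J in the set): holds — descendants of J are {D}; none are in {W}.
Condition 2 (every backdoor path blocked by {W}):
  P1: blocked at collider N (neither it nor any descendant is in the conditioning set).
  P2: open — no interior node is in the conditioning set.
  P3: open — no interior node is in the conditioning set.
  P4: blocked at collider K (neither it nor any descendant is in the conditioning set).
  P5: blocked at collider K (neither it nor any descendant is in the conditioning set).
  P6: open — no interior node is in the conditioning set.
  P7: open — no interior node is in the conditioning set.
{W} does not satisfy the backdoor criterion.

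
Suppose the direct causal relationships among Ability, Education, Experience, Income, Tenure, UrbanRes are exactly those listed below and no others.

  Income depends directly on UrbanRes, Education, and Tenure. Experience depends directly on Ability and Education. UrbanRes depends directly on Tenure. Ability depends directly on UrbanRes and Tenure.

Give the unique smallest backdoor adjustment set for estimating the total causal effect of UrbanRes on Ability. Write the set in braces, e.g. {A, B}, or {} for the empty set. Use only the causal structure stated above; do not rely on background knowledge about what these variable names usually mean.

Variables eligible for adjustment (non-descendants of UrbanRes, excluding UrbanRes and Ability): {Education, Tenure}.
Backdoor paths from UrbanRes to Ability:
  P1: UrbanRes <- Tenure -> Ability
  P2: UrbanRes <- Tenure -> Income <- Education -> Experience <- Ability
The empty set is not sufficient: P1 (UrbanRes <- Tenure -> Ability) has no collider blocking it and no conditioned non-collider, so it is open.
Try {Tenure}:
  P1: blocked at fork node Tenure ∈ conditioning set.
  P2: blocked at fork node Tenure ∈ conditioning set.
{Tenure} contains no descendant of UrbanRes and blocks every backdoor path.
No other singleton works — e.g. {Education} leaves P1 open — so {Tenure} is the unique smallest valid adjustment set.

{Tenure}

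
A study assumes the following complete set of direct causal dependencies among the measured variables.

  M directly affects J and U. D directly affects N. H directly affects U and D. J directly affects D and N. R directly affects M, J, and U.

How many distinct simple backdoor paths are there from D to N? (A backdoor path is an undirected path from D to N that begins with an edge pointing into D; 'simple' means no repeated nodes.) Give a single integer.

A backdoor path from D to N is any simple undirected path whose first edge points into D (i.e. leaves D via a parent).
Parents of D: {H, J}.
Enumerating:
  P1: D <- J -> N
  P2: D <- H -> U <- R -> M -> J -> N
  P3: D <- H -> U <- R -> J -> N
  P4: D <- H -> U <- M <- R -> J -> N
  P5: D <- H -> U <- M -> J -> N
That exhausts the simple backdoor paths. Count: 5.

5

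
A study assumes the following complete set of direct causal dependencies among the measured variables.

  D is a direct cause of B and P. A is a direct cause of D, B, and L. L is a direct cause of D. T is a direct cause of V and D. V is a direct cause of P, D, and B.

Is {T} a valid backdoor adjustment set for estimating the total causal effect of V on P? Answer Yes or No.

Yes

Backdoor paths from V to P (paths whose first edge points into V):
  P1: V <- T -> D -> P
Condition 1 (no descendant of V in the set): holds — descendants of V are {B, D, P}; none are in {T}.
Condition 2 (every backdoor path blocked by {T}):
  P1: blocked at fork node T ∈ conditioning set.
{T} satisfies the backdoor criterion.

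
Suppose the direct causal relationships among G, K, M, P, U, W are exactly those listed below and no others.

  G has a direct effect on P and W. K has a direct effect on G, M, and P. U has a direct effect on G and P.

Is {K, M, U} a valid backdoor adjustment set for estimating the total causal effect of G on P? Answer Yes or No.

Yes

Backdoor paths from G to P (paths whose first edge points into G):
  P1: G <- K -> P
  P2: G <- U -> P
Condition 1 (no descendant of G in the set): holds — descendants of G are {P, W}; none are in {K, M, U}.
Condition 2 (every backdoor path blocked by {K, M, U}):
  P1: blocked at fork node K ∈ conditioning set.
  P2: blocked at fork node U ∈ conditioning set.
{K, M, U} satisfies the backdoor criterion.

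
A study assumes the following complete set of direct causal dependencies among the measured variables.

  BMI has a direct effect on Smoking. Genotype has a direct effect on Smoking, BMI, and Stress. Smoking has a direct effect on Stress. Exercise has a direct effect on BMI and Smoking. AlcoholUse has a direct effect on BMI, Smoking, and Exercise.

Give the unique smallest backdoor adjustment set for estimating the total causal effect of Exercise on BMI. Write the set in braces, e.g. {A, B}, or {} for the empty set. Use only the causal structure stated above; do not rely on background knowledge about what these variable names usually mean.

Variables eligible for adjustment (non-descendants of Exercise, excluding Exercise and BMI): {AlcoholUse, Genotype}.
Backdoor paths from Exercise to BMI:
  P1: Exercise <- AlcoholUse -> BMI
  P2: Exercise <- AlcoholUse -> Smoking <- Genotype -> BMI
  P3: Exercise <- AlcoholUse -> Smoking <- BMI
  P4: Exercise <- AlcoholUse -> Smoking -> Stress <- Genotype -> BMI
The empty set is not sufficient: P1 (Exercise <- AlcoholUse -> BMI) has no collider blocking it and no conditioned non-collider, so it is open.
Try {AlcoholUse}:
  P1: blocked at fork node AlcoholUse ∈ conditioning set.
  P2: blocked at fork node AlcoholUse ∈ conditioning set.
  P3: blocked at fork node AlcoholUse ∈ conditioning set.
  P4: blocked at fork node AlcoholUse ∈ conditioning set.
{AlcoholUse} contains no descendant of Exercise and blocks every backdoor path.
No other singleton works — e.g. {Genotype} leaves P1 open — so {AlcoholUse} is the unique smallest valid adjustment set.

{AlcoholUse}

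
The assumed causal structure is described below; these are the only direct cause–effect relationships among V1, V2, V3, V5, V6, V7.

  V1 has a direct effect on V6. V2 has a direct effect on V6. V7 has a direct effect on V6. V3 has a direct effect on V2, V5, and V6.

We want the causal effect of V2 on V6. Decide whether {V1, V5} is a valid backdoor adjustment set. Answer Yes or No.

No

Backdoor paths from V2 to V6 (paths whose first edge points into V2):
  P1: V2 <- V3 -> V6
Condition 1 (no descendant of V2 in the set): holds — descendants of V2 are {V6}; none are in {V1, V5}.
Condition 2 (every backdoor path blocked by {V1, V5}):
  P1: open — no interior node is in the conditioning set.
{V1, V5} does not satisfy the backdoor criterion.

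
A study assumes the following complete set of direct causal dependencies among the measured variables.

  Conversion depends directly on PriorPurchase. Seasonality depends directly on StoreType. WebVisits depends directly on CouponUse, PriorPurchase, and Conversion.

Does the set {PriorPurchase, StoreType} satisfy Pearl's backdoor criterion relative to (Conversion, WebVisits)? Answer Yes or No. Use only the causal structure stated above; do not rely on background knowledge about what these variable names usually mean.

Backdoor paths from Conversion to WebVisits (paths whose first edge points into Conversion):
  P1: Conversion <- PriorPurchase -> WebVisits
Condition 1 (no descendant of Conversion in the set): holds — descendants of Conversion are {WebVisits}; none are in {PriorPurchase, StoreType}.
Condition 2 (every backdoor path blocked by {PriorPurchase, StoreType}):
  P1: blocked at fork node PriorPurchase ∈ conditioning set.
{PriorPurchase, StoreType} satisfies the backdoor criterion.

Yes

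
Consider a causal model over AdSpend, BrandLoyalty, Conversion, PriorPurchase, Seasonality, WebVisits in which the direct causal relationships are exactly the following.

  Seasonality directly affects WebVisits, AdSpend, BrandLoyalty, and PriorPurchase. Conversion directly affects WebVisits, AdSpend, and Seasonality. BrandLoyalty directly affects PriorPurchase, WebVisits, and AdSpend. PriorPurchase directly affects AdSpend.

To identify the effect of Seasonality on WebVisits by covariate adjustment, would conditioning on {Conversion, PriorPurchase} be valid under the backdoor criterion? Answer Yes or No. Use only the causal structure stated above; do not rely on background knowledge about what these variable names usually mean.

No

Backdoor paths from Seasonality to WebVisits (paths whose first edge points into Seasonality):
  P1: Seasonality <- Conversion -> WebVisits
  P2: Seasonality <- Conversion -> AdSpend <- BrandLoyalty -> WebVisits
  P3: Seasonality <- Conversion -> AdSpend <- PriorPurchase <- BrandLoyalty -> WebVisits
Condition 1 (no descendant of Seasonality in the set): FAILS — PriorPurchase is a descendant of Seasonality.
Condition 2 (every backdoor path blocked by {Conversion, PriorPurchase}):
  P1: blocked at fork node Conversion ∈ conditioning set.
  P2: blocked at fork node Conversion ∈ conditioning set.
  P3: blocked at fork node Conversion ∈ conditioning set.
{Conversion, PriorPurchase} does not satisfy the backdoor criterion.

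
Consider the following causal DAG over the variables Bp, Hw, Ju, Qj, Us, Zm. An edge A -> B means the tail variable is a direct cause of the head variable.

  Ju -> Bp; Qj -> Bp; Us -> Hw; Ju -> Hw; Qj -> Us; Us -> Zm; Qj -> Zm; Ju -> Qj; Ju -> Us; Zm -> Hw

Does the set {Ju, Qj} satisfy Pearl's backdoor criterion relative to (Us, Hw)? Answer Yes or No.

Yes

Backdoor paths from Us to Hw (paths whose first edge points into Us):
  P1: Us <- Ju -> Qj -> Zm -> Hw
  P2: Us <- Ju -> Bp <- Qj -> Zm -> Hw
  P3: Us <- Ju -> Hw
  P4: Us <- Qj <- Ju -> Hw
  P5: Us <- Qj -> Bp <- Ju -> Hw
  P6: Us <- Qj -> Zm -> Hw
Condition 1 (no descendant of Us in the set): holds — descendants of Us are {Hw, Zm}; none are in {Ju, Qj}.
Condition 2 (every backdoor path blocked by {Ju, Qj}):
  P1: blocked at fork node Ju ∈ conditioning set.
  P2: blocked at fork node Ju ∈ conditioning set.
  P3: blocked at fork node Ju ∈ conditioning set.
  P4: blocked at chain node Qj ∈ conditioning set.
  P5: blocked at fork node Qj ∈ conditioning set.
  P6: blocked at fork node Qj ∈ conditioning set.
{Ju, Qj} satisfies the backdoor criterion.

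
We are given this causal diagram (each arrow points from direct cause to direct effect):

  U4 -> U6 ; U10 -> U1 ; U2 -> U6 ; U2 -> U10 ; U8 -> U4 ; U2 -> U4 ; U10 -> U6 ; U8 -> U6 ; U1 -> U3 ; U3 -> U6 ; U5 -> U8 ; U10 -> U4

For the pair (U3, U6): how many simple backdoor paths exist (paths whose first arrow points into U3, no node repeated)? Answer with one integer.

A backdoor path from U3 to U6 is any simple undirected path whose first edge points into U3 (i.e. leaves U3 via a parent).
Parents of U3: {U1}.
Enumerating:
  P1: U3 <- U1 <- U10 <- U2 -> U4 <- U8 -> U6
  P2: U3 <- U1 <- U10 <- U2 -> U4 -> U6
  P3: U3 <- U1 <- U10 <- U2 -> U6
  P4: U3 <- U1 <- U10 -> U4 <- U2 -> U6
  P5: U3 <- U1 <- U10 -> U4 <- U8 -> U6
  P6: U3 <- U1 <- U10 -> U4 -> U6
  P7: U3 <- U1 <- U10 -> U6
That exhausts the simple backdoor paths. Count: 7.

7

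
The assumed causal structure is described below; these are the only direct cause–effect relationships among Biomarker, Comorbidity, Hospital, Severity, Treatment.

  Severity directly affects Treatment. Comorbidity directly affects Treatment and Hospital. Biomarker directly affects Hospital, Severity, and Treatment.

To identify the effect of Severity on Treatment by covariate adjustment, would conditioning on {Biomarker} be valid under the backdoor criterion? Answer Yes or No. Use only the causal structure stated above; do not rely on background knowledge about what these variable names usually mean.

Yes

Backdoor paths from Severity to Treatment (paths whose first edge points into Severity):
  P1: Severity <- Biomarker -> Treatment
  P2: Severity <- Biomarker -> Hospital <- Comorbidity -> Treatment
Condition 1 (no descendant of Severity in the set): holds — descendants of Severity are {Treatment}; none are in {Biomarker}.
Condition 2 (every backdoor path blocked by {Biomarker}):
  P1: blocked at fork node Biomarker ∈ conditioning set.
  P2: blocked at fork node Biomarker ∈ conditioning set.
{Biomarker} satisfies the backdoor criterion.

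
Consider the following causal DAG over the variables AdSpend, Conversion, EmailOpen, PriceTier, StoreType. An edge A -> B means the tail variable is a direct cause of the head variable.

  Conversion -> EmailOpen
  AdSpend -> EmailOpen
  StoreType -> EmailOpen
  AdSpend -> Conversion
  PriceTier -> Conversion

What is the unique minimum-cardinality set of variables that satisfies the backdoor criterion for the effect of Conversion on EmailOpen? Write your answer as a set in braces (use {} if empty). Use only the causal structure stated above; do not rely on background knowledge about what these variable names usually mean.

{AdSpend}

Variables eligible for adjustment (non-descendants of Conversion, excluding Conversion and EmailOpen): {AdSpend, PriceTier, StoreType}.
Backdoor paths from Conversion to EmailOpen:
  P1: Conversion <- AdSpend -> EmailOpen
The empty set is not sufficient: P1 (Conversion <- AdSpend -> EmailOpen) has no collider blocking it and no conditioned non-collider, so it is open.
Try {AdSpend}:
  P1: blocked at fork node AdSpend ∈ conditioning set.
{AdSpend} contains no descendant of Conversion and blocks every backdoor path.
No other singleton works — e.g. {PriceTier} leaves P1 open — so {AdSpend} is the unique smallest valid adjustment set.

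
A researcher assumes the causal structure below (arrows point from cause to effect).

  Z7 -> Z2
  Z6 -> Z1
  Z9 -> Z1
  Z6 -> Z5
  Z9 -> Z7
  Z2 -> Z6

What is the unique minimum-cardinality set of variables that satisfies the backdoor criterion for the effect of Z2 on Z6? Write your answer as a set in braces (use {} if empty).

{}

Variables eligible for adjustment (non-descendants of Z2, excluding Z2 and Z6): {Z7, Z9}.
Backdoor paths from Z2 to Z6:
  P1: Z2 <- Z7 <- Z9 -> Z1 <- Z6
Each backdoor path contains an unconditioned collider, so every path is already blocked with the empty conditioning set:
  P1: blocked at collider Z1 (neither it nor any descendant is in the conditioning set).
The empty set is therefore the unique smallest valid set.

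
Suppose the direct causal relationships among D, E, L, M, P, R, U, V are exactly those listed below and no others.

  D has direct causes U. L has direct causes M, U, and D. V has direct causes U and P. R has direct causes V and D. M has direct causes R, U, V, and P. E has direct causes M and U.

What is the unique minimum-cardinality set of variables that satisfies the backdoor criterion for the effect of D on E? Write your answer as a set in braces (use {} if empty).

Variables eligible for adjustment (non-descendants of D, excluding D and E): {P, U, V}.
Backdoor paths from D to E:
  P1: D <- U -> V <- P -> M -> E
  P2: D <- U -> V -> R -> M -> E
  P3: D <- U -> V -> M -> E
  P4: D <- U -> M -> E
  P5: D <- U -> E
  P6: D <- U -> L <- M -> E
The empty set is not sufficient: P2 (D <- U -> V -> R -> M -> E) has no collider blocking it and no conditioned non-collider, so it is open.
Try {U}:
  P1: blocked at fork node U ∈ conditioning set.
  P2: blocked at fork node U ∈ conditioning set.
  P3: blocked at fork node U ∈ conditioning set.
  P4: blocked at fork node U ∈ conditioning set.
  P5: blocked at fork node U ∈ conditioning set.
  P6: blocked at fork node U ∈ conditioning set.
{U} contains no descendant of D and blocks every backdoor path.
No other singleton works — e.g. {P} leaves P2 open — so {U} is the unique smallest valid adjustment set.

{U}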